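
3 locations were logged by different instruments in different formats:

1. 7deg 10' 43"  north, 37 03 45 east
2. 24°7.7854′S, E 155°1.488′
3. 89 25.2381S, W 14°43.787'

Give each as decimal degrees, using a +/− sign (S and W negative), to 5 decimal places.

1. 7.17861, 37.06250
2. -24.12976, 155.02480
3. -89.42064, -14.72978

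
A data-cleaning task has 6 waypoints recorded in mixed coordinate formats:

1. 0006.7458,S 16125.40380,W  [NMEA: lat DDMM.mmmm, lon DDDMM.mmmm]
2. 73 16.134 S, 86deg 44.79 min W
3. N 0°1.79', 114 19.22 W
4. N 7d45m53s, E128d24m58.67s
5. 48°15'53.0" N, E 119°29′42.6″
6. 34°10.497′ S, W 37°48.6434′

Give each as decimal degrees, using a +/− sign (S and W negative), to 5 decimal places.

Point 1:
  Lat: degrees = first 2 digits = 0, minutes = 6.7458; 0 + 6.7458/60 = 0.112430
  S → negative
  Lon: degrees = first 3 digits = 161, minutes = 25.4038; 161 + 25.4038/60 = 161.423397
  W ⇒ negate
Point 2:
  Lat: 73 + 16.134/60 = 73.268900
  S ⇒ negate
  Longitude: 44.79′ = 0.746500°; total 86.746500
  W → negative
Point 3:
  φ: 0 + 1.79/60 = 0.029833
  N → positive
  λ: 114 + 19.22/60 = 114.320333
  W ⇒ negate
Point 4:
  Lat: 7° + 45/60 + 53/3600 = 7 + 0.750000 + 0.014722 = 7.764722
  N ⇒ keep positive
  λ: 128° + 24/60 + 58.67/3600 = 128 + 0.400000 + 0.016297 = 128.416297
  E → positive
Point 5:
  Latitude: 48° + 15/60 + 53/3600 = 48 + 0.250000 + 0.014722 = 48.264722
  N ⇒ keep positive
  Lon: 119° + 29/60 + 42.6/3600 = 119 + 0.483333 + 0.011833 = 119.495167
  E → positive
Point 6:
  Latitude: 10.497′ = 0.174950°; total 34.174950
  S → negative
  Lon: 48.6434′ = 0.810723°; total 37.810723
  W → negative

1. -0.11243, -161.42340
2. -73.26890, -86.74650
3. 0.02983, -114.32033
4. 7.76472, 128.41630
5. 48.26472, 119.49517
6. -34.17495, -37.81072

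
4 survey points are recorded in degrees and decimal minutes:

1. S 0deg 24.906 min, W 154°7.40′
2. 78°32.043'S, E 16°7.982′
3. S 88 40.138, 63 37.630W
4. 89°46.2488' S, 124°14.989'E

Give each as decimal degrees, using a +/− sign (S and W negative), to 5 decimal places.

1. -0.41510, -154.12333
2. -78.53405, 16.13303
3. -88.66897, -63.62717
4. -89.77081, 124.24982

Point 1:
  Lat: 0 + 24.906/60 = 0.415100
  hemisphere S, so the sign is −
  Longitude: 7.4′ = 0.123333°; total 154.123333
  W → negative
Point 2:
  Latitude: 78 + 32.043/60 = 78.534050
  S → negative
  Longitude: 16 + 7.982/60 = 16.133033
  E → positive
Point 3:
  Lat: 88 + 40.138/60 = 88.668967
  S → negative
  Lon: 37.63′ = 0.627167°; total 63.627167
  hemisphere W, so the sign is −
Point 4:
  Latitude: 89 + 46.2488/60 = 89.770813
  hemisphere S, so the sign is −
  λ: 14.989′ = 0.249817°; total 124.249817
  E ⇒ keep positive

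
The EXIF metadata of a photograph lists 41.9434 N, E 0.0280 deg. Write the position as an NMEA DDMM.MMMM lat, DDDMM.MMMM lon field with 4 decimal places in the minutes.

4156.6040,N / 00001.6800,E

φ: minutes = (41.943400 − 41) × 60 = 56.604000
λ: 0° + 0.028000 × 60 = 0° 1.680000′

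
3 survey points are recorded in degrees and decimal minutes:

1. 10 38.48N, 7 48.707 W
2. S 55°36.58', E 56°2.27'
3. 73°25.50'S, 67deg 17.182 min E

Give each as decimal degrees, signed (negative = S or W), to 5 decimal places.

1. 10.64133, -7.81178
2. -55.60967, 56.03783
3. -73.42500, 67.28637

Point 1:
  Latitude: 10 + 38.48/60 = 10.641333
  N → positive
  λ: 7 + 48.707/60 = 7.811783
  W ⇒ negate
Point 2:
  φ: 36.58′ = 0.609667°; total 55.609667
  S ⇒ negate
  Longitude: 2.27′ = 0.037833°; total 56.037833
  E ⇒ keep positive
Point 3:
  φ: 73 + 25.5/60 = 73.425000
  S ⇒ negate
  Longitude: 17.182′ = 0.286367°; total 67.286367
  E → positive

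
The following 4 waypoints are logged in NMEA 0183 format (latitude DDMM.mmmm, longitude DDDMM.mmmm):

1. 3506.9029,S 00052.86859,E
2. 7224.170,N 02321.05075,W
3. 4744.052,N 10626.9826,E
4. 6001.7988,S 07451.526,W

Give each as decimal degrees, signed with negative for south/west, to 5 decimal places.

1. -35.11505, 0.88114
2. 72.40283, -23.35085
3. 47.73420, 106.44971
4. -60.02998, -74.85877

Point 1:
  φ: degrees = first 2 digits = 35, minutes = 6.9029; 35 + 6.9029/60 = 35.115048
  S ⇒ negate
  Longitude: degrees = first 3 digits = 0, minutes = 52.86859; 0 + 52.86859/60 = 0.881143
  E ⇒ keep positive
Point 2:
  Latitude: degrees = first 2 digits = 72, minutes = 24.17; 72 + 24.17/60 = 72.402833
  N ⇒ keep positive
  Lon: degrees = first 3 digits = 23, minutes = 21.05075; 23 + 21.05075/60 = 23.350846
  hemisphere W, so the sign is −
Point 3:
  Lat: split at 2 digits → 47° and 44.052′; 47 + 44.052/60 = 47.734200
  N ⇒ keep positive
  Longitude: split at 3 digits → 106° and 26.9826′; 106 + 26.9826/60 = 106.449710
  E → positive
Point 4:
  Lat: split at 2 digits → 60° and 1.7988′; 60 + 1.7988/60 = 60.029980
  S → negative
  Lon: split at 3 digits → 074° and 51.526′; 74 + 51.526/60 = 74.858767
  hemisphere W, so the sign is −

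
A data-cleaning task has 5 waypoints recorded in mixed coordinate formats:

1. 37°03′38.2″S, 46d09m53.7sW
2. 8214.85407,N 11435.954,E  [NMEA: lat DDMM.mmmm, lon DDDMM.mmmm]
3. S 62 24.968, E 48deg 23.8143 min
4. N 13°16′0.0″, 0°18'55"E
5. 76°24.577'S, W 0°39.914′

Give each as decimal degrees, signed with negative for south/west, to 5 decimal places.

Point 1:
  Lat: 3′ + 38.2″ = 3.63667′; 37 + 3.63667/60 = 37.060611
  hemisphere S, so the sign is −
  Longitude: 46 + 9/60 + 53.7/3600 = 46.164917
  W ⇒ negate
Point 2:
  φ: split at 2 digits → 82° and 14.85407′; 82 + 14.85407/60 = 82.247568
  N ⇒ keep positive
  Lon: split at 3 digits → 114° and 35.954′; 114 + 35.954/60 = 114.599233
  E → positive
Point 3:
  Latitude: 24.968′ = 0.416133°; total 62.416133
  hemisphere S, so the sign is −
  Lon: 48 + 23.8143/60 = 48.396905
  E → positive
Point 4:
  Latitude: 13° + 16/60 + 0/3600 = 13 + 0.266667 + 0.000000 = 13.266667
  N → positive
  Longitude: 18′ + 55″ = 18.91667′; 0 + 18.91667/60 = 0.315278
  E → positive
Point 5:
  Lat: 24.577′ = 0.409617°; total 76.409617
  S ⇒ negate
  Longitude: 0 + 39.914/60 = 0.665233
  W → negative

1. -37.06061, -46.16492
2. 82.24757, 114.59923
3. -62.41613, 48.39691
4. 13.26667, 0.31528
5. -76.40962, -0.66523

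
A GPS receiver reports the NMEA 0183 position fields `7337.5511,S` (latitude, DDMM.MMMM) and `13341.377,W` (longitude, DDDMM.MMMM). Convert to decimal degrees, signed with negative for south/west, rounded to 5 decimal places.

Latitude: split at 2 digits → 73° and 37.5511′; 73 + 37.5511/60 = 73.625852
hemisphere S, so the sign is −
λ: split at 3 digits → 133° and 41.377′; 133 + 41.377/60 = 133.689617
W → negative

-73.62585, -133.68962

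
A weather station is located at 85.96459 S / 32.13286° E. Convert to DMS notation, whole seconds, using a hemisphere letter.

85°57′53″ S, 32°07′58″ E

Latitude: whole degrees 85; 57.87540′ → 57′ and 52.52″
Longitude: 0.132860° → 7.97160′; 0.97160 × 60 = 58.30″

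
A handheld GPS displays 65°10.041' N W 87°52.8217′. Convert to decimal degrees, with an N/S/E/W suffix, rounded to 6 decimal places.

65.167350° N, 87.880362° W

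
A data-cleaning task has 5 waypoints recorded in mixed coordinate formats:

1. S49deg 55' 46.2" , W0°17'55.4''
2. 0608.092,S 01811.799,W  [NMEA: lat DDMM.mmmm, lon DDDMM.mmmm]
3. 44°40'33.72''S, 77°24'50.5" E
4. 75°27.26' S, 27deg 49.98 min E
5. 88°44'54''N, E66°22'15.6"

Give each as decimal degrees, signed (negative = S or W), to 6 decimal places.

Point 1:
  φ: 49 + 55/60 + 46.2/3600 = 49.9295000
  S → negative
  Longitude: 17′ + 55.4″ = 17.92333′; 0 + 17.92333/60 = 0.2987222
  W ⇒ negate
Point 2:
  Lat: degrees = first 2 digits = 6, minutes = 8.092; 6 + 8.092/60 = 6.1348667
  S → negative
  Lon: degrees = first 3 digits = 18, minutes = 11.799; 18 + 11.799/60 = 18.1966500
  W → negative
Point 3:
  φ: 44° + 40/60 + 33.72/3600 = 44 + 0.666667 + 0.009367 = 44.6760333
  S ⇒ negate
  Longitude: 24′ + 50.5″ = 24.84167′; 77 + 24.84167/60 = 77.4140278
  E ⇒ keep positive
Point 4:
  φ: 27.26′ = 0.454333°; total 75.4543333
  S ⇒ negate
  Longitude: 27 + 49.98/60 = 27.8330000
  E → positive
Point 5:
  φ: 44′ + 54″ = 44.90000′; 88 + 44.90000/60 = 88.7483333
  N → positive
  Lon: 22′ + 15.6″ = 22.26000′; 66 + 22.26000/60 = 66.3710000
  E → positive

1. -49.929500, -0.298722
2. -6.134867, -18.196650
3. -44.676033, 77.414028
4. -75.454333, 27.833000
5. 88.748333, 66.371000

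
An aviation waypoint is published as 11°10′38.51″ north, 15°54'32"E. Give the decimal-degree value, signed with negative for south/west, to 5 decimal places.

φ: 11 + 10/60 + 38.51/3600 = 11.177364
N → positive
Lon: 54′ + 32″ = 54.53333′; 15 + 54.53333/60 = 15.908889
E → positive

11.17736, 15.90889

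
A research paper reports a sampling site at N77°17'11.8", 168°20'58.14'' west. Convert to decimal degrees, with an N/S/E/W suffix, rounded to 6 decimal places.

77.286611° N, 168.349483° W

φ: 77° + 17/60 + 11.8/3600 = 77 + 0.283333 + 0.003278 = 77.2866111
Lon: 168 + 20/60 + 58.14/3600 = 168.3494833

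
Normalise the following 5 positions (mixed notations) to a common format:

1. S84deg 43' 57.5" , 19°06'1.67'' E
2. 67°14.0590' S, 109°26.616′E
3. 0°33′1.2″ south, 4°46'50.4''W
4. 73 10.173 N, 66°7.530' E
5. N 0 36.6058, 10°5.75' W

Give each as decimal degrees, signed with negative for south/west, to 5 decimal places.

1. -84.73264, 19.10046
2. -67.23432, 109.44360
3. -0.55033, -4.78067
4. 73.16955, 66.12550
5. 0.61010, -10.09583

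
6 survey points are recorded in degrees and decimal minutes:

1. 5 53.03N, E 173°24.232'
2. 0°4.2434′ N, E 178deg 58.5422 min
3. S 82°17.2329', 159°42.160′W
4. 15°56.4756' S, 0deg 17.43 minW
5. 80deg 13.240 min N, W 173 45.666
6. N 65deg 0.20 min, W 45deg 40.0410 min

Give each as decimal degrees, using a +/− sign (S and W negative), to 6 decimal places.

1. 5.883833, 173.403867
2. 0.070723, 178.975703
3. -82.287215, -159.702667
4. -15.941260, -0.290500
5. 80.220667, -173.761100
6. 65.003333, -45.667350

Point 1:
  Latitude: 5 + 53.03/60 = 5.8838333
  N → positive
  Longitude: 173 + 24.232/60 = 173.4038667
  E ⇒ keep positive
Point 2:
  Lat: 4.2434′ = 0.070723°; total 0.0707233
  N → positive
  Longitude: 178 + 58.5422/60 = 178.9757033
  E → positive
Point 3:
  Lat: 82 + 17.2329/60 = 82.2872150
  hemisphere S, so the sign is −
  λ: 42.16′ = 0.702667°; total 159.7026667
  W ⇒ negate
Point 4:
  φ: 56.4756′ = 0.941260°; total 15.9412600
  hemisphere S, so the sign is −
  λ: 17.43′ = 0.290500°; total 0.2905000
  W → negative
Point 5:
  Lat: 80 + 13.24/60 = 80.2206667
  N ⇒ keep positive
  Lon: 45.666′ = 0.761100°; total 173.7611000
  hemisphere W, so the sign is −
Point 6:
  Lat: 65 + 0.2/60 = 65.0033333
  N → positive
  Longitude: 45 + 40.041/60 = 45.6673500
  W ⇒ negate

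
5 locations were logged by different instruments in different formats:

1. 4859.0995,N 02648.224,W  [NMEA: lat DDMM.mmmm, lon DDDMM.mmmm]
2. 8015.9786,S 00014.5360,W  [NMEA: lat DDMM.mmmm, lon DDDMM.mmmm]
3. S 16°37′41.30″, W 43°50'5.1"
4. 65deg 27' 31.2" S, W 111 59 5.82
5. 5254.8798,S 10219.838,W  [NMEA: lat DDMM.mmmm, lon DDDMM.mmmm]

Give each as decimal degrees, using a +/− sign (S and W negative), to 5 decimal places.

Point 1:
  Latitude: split at 2 digits → 48° and 59.0995′; 48 + 59.0995/60 = 48.984992
  N ⇒ keep positive
  Lon: degrees = first 3 digits = 26, minutes = 48.224; 26 + 48.224/60 = 26.803733
  W → negative
Point 2:
  φ: split at 2 digits → 80° and 15.9786′; 80 + 15.9786/60 = 80.266310
  S ⇒ negate
  Longitude: degrees = first 3 digits = 0, minutes = 14.536; 0 + 14.536/60 = 0.242267
  W → negative
Point 3:
  φ: 16 + 37/60 + 41.3/3600 = 16.628139
  S ⇒ negate
  λ: 50′ + 5.1″ = 50.08500′; 43 + 50.08500/60 = 43.834750
  hemisphere W, so the sign is −
Point 4:
  φ: 65° + 27/60 + 31.2/3600 = 65 + 0.450000 + 0.008667 = 65.458667
  S → negative
  Longitude: 59′ + 5.82″ = 59.09700′; 111 + 59.09700/60 = 111.984950
  W → negative
Point 5:
  Latitude: degrees = first 2 digits = 52, minutes = 54.8798; 52 + 54.8798/60 = 52.914663
  S ⇒ negate
  Longitude: degrees = first 3 digits = 102, minutes = 19.838; 102 + 19.838/60 = 102.330633
  W → negative

1. 48.98499, -26.80373
2. -80.26631, -0.24227
3. -16.62814, -43.83475
4. -65.45867, -111.98495
5. -52.91466, -102.33063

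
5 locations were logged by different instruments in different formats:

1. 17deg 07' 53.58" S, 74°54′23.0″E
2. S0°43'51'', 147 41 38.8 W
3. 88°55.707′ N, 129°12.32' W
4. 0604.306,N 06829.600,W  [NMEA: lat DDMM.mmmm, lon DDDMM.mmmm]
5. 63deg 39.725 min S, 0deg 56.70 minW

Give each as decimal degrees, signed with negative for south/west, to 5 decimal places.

1. -17.13155, 74.90639
2. -0.73083, -147.69411
3. 88.92845, -129.20533
4. 6.07177, -68.49333
5. -63.66208, -0.94500

Point 1:
  Lat: 17 + 7/60 + 53.58/3600 = 17.131550
  hemisphere S, so the sign is −
  Longitude: 74 + 54/60 + 23/3600 = 74.906389
  E ⇒ keep positive
Point 2:
  Latitude: 43′ + 51″ = 43.85000′; 0 + 43.85000/60 = 0.730833
  hemisphere S, so the sign is −
  Lon: 147 + 41/60 + 38.8/3600 = 147.694111
  W → negative
Point 3:
  Latitude: 55.707′ = 0.928450°; total 88.928450
  N ⇒ keep positive
  λ: 12.32′ = 0.205333°; total 129.205333
  hemisphere W, so the sign is −
Point 4:
  φ: split at 2 digits → 06° and 4.306′; 6 + 4.306/60 = 6.071767
  N → positive
  Lon: degrees = first 3 digits = 68, minutes = 29.6; 68 + 29.6/60 = 68.493333
  W → negative
Point 5:
  Lat: 39.725′ = 0.662083°; total 63.662083
  S → negative
  λ: 0 + 56.7/60 = 0.945000
  W → negative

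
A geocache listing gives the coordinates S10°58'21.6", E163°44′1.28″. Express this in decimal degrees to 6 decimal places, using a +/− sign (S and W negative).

Latitude: 10 + 58/60 + 21.6/3600 = 10.9726667
S → negative
Longitude: 44′ + 1.28″ = 44.02133′; 163 + 44.02133/60 = 163.7336889
E ⇒ keep positive

-10.972667, 163.733689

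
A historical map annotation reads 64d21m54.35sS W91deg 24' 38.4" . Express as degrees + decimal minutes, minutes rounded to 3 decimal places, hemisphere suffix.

Latitude: 21 + 54.35/60 = 21.90583′
λ: 24 + 38.4/60 = 24.64000′

64° 21.906′ S, 91° 24.640′ W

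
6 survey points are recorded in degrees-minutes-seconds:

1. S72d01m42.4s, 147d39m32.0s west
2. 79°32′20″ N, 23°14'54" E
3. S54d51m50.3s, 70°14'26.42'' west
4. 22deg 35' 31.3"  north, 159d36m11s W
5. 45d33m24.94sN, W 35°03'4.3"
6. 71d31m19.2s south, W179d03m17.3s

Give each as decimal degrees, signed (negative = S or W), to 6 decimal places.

Point 1:
  Lat: 72° + 1/60 + 42.4/3600 = 72 + 0.016667 + 0.011778 = 72.0284444
  S ⇒ negate
  λ: 147° + 39/60 + 32/3600 = 147 + 0.650000 + 0.008889 = 147.6588889
  hemisphere W, so the sign is −
Point 2:
  φ: 32′ + 20″ = 32.33333′; 79 + 32.33333/60 = 79.5388889
  N → positive
  λ: 23° + 14/60 + 54/3600 = 23 + 0.233333 + 0.015000 = 23.2483333
  E → positive
Point 3:
  φ: 54 + 51/60 + 50.3/3600 = 54.8639722
  S → negative
  Longitude: 70 + 14/60 + 26.42/3600 = 70.2406722
  hemisphere W, so the sign is −
Point 4:
  φ: 35′ + 31.3″ = 35.52167′; 22 + 35.52167/60 = 22.5920278
  N ⇒ keep positive
  Longitude: 36′ + 11″ = 36.18333′; 159 + 36.18333/60 = 159.6030556
  W → negative
Point 5:
  Lat: 45 + 33/60 + 24.94/3600 = 45.5569278
  N → positive
  Lon: 3′ + 4.3″ = 3.07167′; 35 + 3.07167/60 = 35.0511944
  W → negative
Point 6:
  Latitude: 71 + 31/60 + 19.2/3600 = 71.5220000
  S → negative
  Longitude: 3′ + 17.3″ = 3.28833′; 179 + 3.28833/60 = 179.0548056
  W ⇒ negate

1. -72.028444, -147.658889
2. 79.538889, 23.248333
3. -54.863972, -70.240672
4. 22.592028, -159.603056
5. 45.556928, -35.051194
6. -71.522000, -179.054806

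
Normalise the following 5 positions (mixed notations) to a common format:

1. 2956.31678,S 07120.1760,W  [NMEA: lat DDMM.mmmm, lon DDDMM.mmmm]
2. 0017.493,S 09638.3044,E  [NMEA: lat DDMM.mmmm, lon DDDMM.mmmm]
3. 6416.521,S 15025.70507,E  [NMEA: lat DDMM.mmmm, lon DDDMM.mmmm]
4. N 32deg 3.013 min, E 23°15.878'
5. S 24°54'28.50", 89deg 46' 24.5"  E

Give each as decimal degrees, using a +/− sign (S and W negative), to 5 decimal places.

1. -29.93861, -71.33627
2. -0.29155, 96.63841
3. -64.27535, 150.42842
4. 32.05022, 23.26463
5. -24.90792, 89.77347

Point 1:
  Latitude: split at 2 digits → 29° and 56.31678′; 29 + 56.31678/60 = 29.938613
  S ⇒ negate
  Lon: degrees = first 3 digits = 71, minutes = 20.176; 71 + 20.176/60 = 71.336267
  hemisphere W, so the sign is −
Point 2:
  Latitude: split at 2 digits → 00° and 17.493′; 0 + 17.493/60 = 0.291550
  S ⇒ negate
  λ: split at 3 digits → 096° and 38.3044′; 96 + 38.3044/60 = 96.638407
  E ⇒ keep positive
Point 3:
  Latitude: split at 2 digits → 64° and 16.521′; 64 + 16.521/60 = 64.275350
  S → negative
  λ: split at 3 digits → 150° and 25.70507′; 150 + 25.70507/60 = 150.428418
  E → positive
Point 4:
  Lat: 32 + 3.013/60 = 32.050217
  N ⇒ keep positive
  Longitude: 23 + 15.878/60 = 23.264633
  E → positive
Point 5:
  φ: 54′ + 28.5″ = 54.47500′; 24 + 54.47500/60 = 24.907917
  S → negative
  Longitude: 89° + 46/60 + 24.5/3600 = 89 + 0.766667 + 0.006806 = 89.773472
  E ⇒ keep positive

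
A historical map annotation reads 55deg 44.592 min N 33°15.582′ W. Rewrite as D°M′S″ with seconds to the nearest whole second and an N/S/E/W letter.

55°44′36″ N, 33°15′35″ W

Lat: 44.59200′ → 44′ and 0.59200 × 60 = 35.52″
λ: fractional minutes 0.58200 × 60 = 34.92″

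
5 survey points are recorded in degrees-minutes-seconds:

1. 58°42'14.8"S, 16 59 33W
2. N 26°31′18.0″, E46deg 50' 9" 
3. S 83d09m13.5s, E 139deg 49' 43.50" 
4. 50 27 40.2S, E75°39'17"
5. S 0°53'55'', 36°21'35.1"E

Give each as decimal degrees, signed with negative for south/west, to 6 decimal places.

Point 1:
  φ: 42′ + 14.8″ = 42.24667′; 58 + 42.24667/60 = 58.7041111
  hemisphere S, so the sign is −
  Longitude: 59′ + 33″ = 59.55000′; 16 + 59.55000/60 = 16.9925000
  hemisphere W, so the sign is −
Point 2:
  Lat: 26 + 31/60 + 18/3600 = 26.5216667
  N → positive
  Lon: 46° + 50/60 + 9/3600 = 46 + 0.833333 + 0.002500 = 46.8358333
  E → positive
Point 3:
  Lat: 9′ + 13.5″ = 9.22500′; 83 + 9.22500/60 = 83.1537500
  S → negative
  λ: 139° + 49/60 + 43.5/3600 = 139 + 0.816667 + 0.012083 = 139.8287500
  E ⇒ keep positive
Point 4:
  φ: 50 + 27/60 + 40.2/3600 = 50.4611667
  S → negative
  λ: 75° + 39/60 + 17/3600 = 75 + 0.650000 + 0.004722 = 75.6547222
  E ⇒ keep positive
Point 5:
  Lat: 0° + 53/60 + 55/3600 = 0 + 0.883333 + 0.015278 = 0.8986111
  S ⇒ negate
  Lon: 21′ + 35.1″ = 21.58500′; 36 + 21.58500/60 = 36.3597500
  E ⇒ keep positive

1. -58.704111, -16.992500
2. 26.521667, 46.835833
3. -83.153750, 139.828750
4. -50.461167, 75.654722
5. -0.898611, 36.359750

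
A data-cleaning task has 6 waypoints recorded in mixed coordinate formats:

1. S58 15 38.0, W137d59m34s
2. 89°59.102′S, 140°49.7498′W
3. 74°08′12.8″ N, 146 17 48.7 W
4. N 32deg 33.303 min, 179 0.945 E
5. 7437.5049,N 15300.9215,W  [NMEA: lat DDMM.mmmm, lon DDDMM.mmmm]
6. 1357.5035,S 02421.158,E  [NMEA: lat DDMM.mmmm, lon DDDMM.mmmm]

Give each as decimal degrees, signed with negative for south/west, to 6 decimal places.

1. -58.260556, -137.992778
2. -89.985033, -140.829163
3. 74.136889, -146.296861
4. 32.555050, 179.015750
5. 74.625082, -153.015358
6. -13.958392, 24.352633

Point 1:
  Latitude: 15′ + 38″ = 15.63333′; 58 + 15.63333/60 = 58.2605556
  hemisphere S, so the sign is −
  Longitude: 59′ + 34″ = 59.56667′; 137 + 59.56667/60 = 137.9927778
  W → negative
Point 2:
  Latitude: 89 + 59.102/60 = 89.9850333
  hemisphere S, so the sign is −
  λ: 49.7498′ = 0.829163°; total 140.8291633
  W → negative
Point 3:
  φ: 8′ + 12.8″ = 8.21333′; 74 + 8.21333/60 = 74.1368889
  N ⇒ keep positive
  Lon: 146° + 17/60 + 48.7/3600 = 146 + 0.283333 + 0.013528 = 146.2968611
  W → negative
Point 4:
  φ: 33.303′ = 0.555050°; total 32.5550500
  N → positive
  λ: 0.945′ = 0.015750°; total 179.0157500
  E → positive
Point 5:
  Lat: degrees = first 2 digits = 74, minutes = 37.5049; 74 + 37.5049/60 = 74.6250817
  N ⇒ keep positive
  Lon: degrees = first 3 digits = 153, minutes = 0.9215; 153 + 0.9215/60 = 153.0153583
  hemisphere W, so the sign is −
Point 6:
  Lat: degrees = first 2 digits = 13, minutes = 57.5035; 13 + 57.5035/60 = 13.9583917
  S → negative
  Longitude: degrees = first 3 digits = 24, minutes = 21.158; 24 + 21.158/60 = 24.3526333
  E ⇒ keep positive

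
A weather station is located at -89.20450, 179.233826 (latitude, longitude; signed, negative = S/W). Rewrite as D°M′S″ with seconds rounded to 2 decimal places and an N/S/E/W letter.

Latitude is negative → S; |value| = 89.204500
Latitude: 0.204500° → 12.27000′; 0.27000 × 60 = 16.2000″
Longitude: 0.233826° → 14.02956′; 0.02956 × 60 = 1.7736″

89°12′16.20″ S, 179°14′1.77″ E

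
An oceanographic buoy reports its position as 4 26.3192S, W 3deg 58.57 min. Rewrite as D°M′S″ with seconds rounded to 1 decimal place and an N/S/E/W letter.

Latitude: 26.31920′ → 26′ and 0.31920 × 60 = 19.152″
Longitude: fractional minutes 0.57000 × 60 = 34.200″

4°26′19.2″ S, 3°58′34.2″ W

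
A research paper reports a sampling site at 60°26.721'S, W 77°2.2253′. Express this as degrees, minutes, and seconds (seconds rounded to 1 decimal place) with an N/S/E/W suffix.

φ: fractional minutes 0.72100 × 60 = 43.260″
λ: 2.22530′ → 2′ and 0.22530 × 60 = 13.518″

60°26′43.3″ S, 77°02′13.5″ W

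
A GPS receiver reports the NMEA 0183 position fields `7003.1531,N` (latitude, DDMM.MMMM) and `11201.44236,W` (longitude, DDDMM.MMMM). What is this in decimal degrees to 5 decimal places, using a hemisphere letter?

Lat: split at 2 digits → 70° and 3.1531′; 70 + 3.1531/60 = 70.052552
Longitude: split at 3 digits → 112° and 1.44236′; 112 + 1.44236/60 = 112.024039

70.05255° N, 112.02404° W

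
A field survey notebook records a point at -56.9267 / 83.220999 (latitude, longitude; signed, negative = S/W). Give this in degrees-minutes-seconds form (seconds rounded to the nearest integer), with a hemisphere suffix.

Latitude is negative → S; |value| = 56.926700
Lat: 0.926700° → 55.60200′; 0.60200 × 60 = 36.12″
Longitude: 0.220999° → 13.25994′; 0.25994 × 60 = 15.60″

56°55′36″ S, 83°13′16″ E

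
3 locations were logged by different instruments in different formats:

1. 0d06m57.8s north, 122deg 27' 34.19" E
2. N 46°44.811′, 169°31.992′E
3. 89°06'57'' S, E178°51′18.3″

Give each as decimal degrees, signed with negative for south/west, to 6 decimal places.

1. 0.116056, 122.459497
2. 46.746850, 169.533200
3. -89.115833, 178.855083

Point 1:
  φ: 0° + 6/60 + 57.8/3600 = 0 + 0.100000 + 0.016056 = 0.1160556
  N → positive
  λ: 122 + 27/60 + 34.19/3600 = 122.4594972
  E → positive
Point 2:
  Latitude: 46 + 44.811/60 = 46.7468500
  N ⇒ keep positive
  λ: 31.992′ = 0.533200°; total 169.5332000
  E → positive
Point 3:
  φ: 89 + 6/60 + 57/3600 = 89.1158333
  S ⇒ negate
  Longitude: 178 + 51/60 + 18.3/3600 = 178.8550833
  E → positive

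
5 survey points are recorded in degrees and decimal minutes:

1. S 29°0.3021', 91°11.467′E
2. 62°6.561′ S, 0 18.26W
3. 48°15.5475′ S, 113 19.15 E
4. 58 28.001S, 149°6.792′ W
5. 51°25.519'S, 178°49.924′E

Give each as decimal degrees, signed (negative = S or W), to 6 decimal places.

1. -29.005035, 91.191117
2. -62.109350, -0.304333
3. -48.259125, 113.319167
4. -58.466683, -149.113200
5. -51.425317, 178.832067

Point 1:
  Lat: 29 + 0.3021/60 = 29.0050350
  S ⇒ negate
  Lon: 91 + 11.467/60 = 91.1911167
  E → positive
Point 2:
  Lat: 62 + 6.561/60 = 62.1093500
  S ⇒ negate
  λ: 0 + 18.26/60 = 0.3043333
  W → negative
Point 3:
  φ: 48 + 15.5475/60 = 48.2591250
  hemisphere S, so the sign is −
  Longitude: 113 + 19.15/60 = 113.3191667
  E → positive
Point 4:
  Latitude: 28.001′ = 0.466683°; total 58.4666833
  hemisphere S, so the sign is −
  λ: 149 + 6.792/60 = 149.1132000
  hemisphere W, so the sign is −
Point 5:
  Latitude: 51 + 25.519/60 = 51.4253167
  S → negative
  Lon: 49.924′ = 0.832067°; total 178.8320667
  E ⇒ keep positive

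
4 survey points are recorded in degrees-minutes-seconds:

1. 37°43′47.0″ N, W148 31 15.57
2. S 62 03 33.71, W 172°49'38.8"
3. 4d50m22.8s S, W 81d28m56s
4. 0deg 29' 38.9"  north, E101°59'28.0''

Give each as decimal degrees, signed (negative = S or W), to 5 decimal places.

1. 37.72972, -148.52099
2. -62.05936, -172.82744
3. -4.83967, -81.48222
4. 0.49414, 101.99111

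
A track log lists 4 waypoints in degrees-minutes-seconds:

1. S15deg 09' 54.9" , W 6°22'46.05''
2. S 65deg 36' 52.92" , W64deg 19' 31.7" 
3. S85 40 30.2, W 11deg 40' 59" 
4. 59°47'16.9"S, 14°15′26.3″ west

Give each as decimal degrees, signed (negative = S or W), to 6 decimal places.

Point 1:
  Lat: 15 + 9/60 + 54.9/3600 = 15.1652500
  hemisphere S, so the sign is −
  λ: 6° + 22/60 + 46.05/3600 = 6 + 0.366667 + 0.012792 = 6.3794583
  hemisphere W, so the sign is −
Point 2:
  φ: 65° + 36/60 + 52.92/3600 = 65 + 0.600000 + 0.014700 = 65.6147000
  S → negative
  λ: 64° + 19/60 + 31.7/3600 = 64 + 0.316667 + 0.008806 = 64.3254722
  W ⇒ negate
Point 3:
  Latitude: 85 + 40/60 + 30.2/3600 = 85.6750556
  hemisphere S, so the sign is −
  Longitude: 40′ + 59″ = 40.98333′; 11 + 40.98333/60 = 11.6830556
  W ⇒ negate
Point 4:
  Lat: 59° + 47/60 + 16.9/3600 = 59 + 0.783333 + 0.004694 = 59.7880278
  S ⇒ negate
  λ: 14° + 15/60 + 26.3/3600 = 14 + 0.250000 + 0.007306 = 14.2573056
  W ⇒ negate

1. -15.165250, -6.379458
2. -65.614700, -64.325472
3. -85.675056, -11.683056
4. -59.788028, -14.257306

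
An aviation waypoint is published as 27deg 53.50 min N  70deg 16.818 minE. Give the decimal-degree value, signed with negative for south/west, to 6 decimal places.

Latitude: 53.5′ = 0.891667°; total 27.8916667
N → positive
Lon: 16.818′ = 0.280300°; total 70.2803000
E ⇒ keep positive

27.891667, 70.280300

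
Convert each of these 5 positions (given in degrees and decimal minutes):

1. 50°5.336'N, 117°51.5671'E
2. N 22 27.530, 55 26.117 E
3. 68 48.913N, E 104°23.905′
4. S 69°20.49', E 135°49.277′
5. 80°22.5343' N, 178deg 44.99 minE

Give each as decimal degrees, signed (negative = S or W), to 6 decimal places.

1. 50.088933, 117.859452
2. 22.458833, 55.435283
3. 68.815217, 104.398417
4. -69.341500, 135.821283
5. 80.375572, 178.749833

Point 1:
  Latitude: 5.336′ = 0.088933°; total 50.0889333
  N ⇒ keep positive
  Lon: 117 + 51.5671/60 = 117.8594517
  E ⇒ keep positive
Point 2:
  Latitude: 27.53′ = 0.458833°; total 22.4588333
  N ⇒ keep positive
  Longitude: 55 + 26.117/60 = 55.4352833
  E ⇒ keep positive
Point 3:
  φ: 48.913′ = 0.815217°; total 68.8152167
  N ⇒ keep positive
  λ: 23.905′ = 0.398417°; total 104.3984167
  E → positive
Point 4:
  φ: 69 + 20.49/60 = 69.3415000
  hemisphere S, so the sign is −
  λ: 49.277′ = 0.821283°; total 135.8212833
  E ⇒ keep positive
Point 5:
  Latitude: 22.5343′ = 0.375572°; total 80.3755717
  N ⇒ keep positive
  Lon: 44.99′ = 0.749833°; total 178.7498333
  E → positive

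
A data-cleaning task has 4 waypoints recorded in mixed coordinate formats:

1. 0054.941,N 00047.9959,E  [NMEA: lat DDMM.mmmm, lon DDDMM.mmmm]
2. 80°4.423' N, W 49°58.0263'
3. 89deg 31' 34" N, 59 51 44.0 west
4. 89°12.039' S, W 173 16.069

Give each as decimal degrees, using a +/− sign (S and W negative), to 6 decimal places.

Point 1:
  φ: degrees = first 2 digits = 0, minutes = 54.941; 0 + 54.941/60 = 0.9156833
  N → positive
  Longitude: split at 3 digits → 000° and 47.9959′; 0 + 47.9959/60 = 0.7999317
  E ⇒ keep positive
Point 2:
  Lat: 4.423′ = 0.073717°; total 80.0737167
  N ⇒ keep positive
  Lon: 49 + 58.0263/60 = 49.9671050
  W ⇒ negate
Point 3:
  Latitude: 89 + 31/60 + 34/3600 = 89.5261111
  N → positive
  Longitude: 51′ + 44″ = 51.73333′; 59 + 51.73333/60 = 59.8622222
  hemisphere W, so the sign is −
Point 4:
  Lat: 12.039′ = 0.200650°; total 89.2006500
  S → negative
  Longitude: 16.069′ = 0.267817°; total 173.2678167
  W → negative

1. 0.915683, 0.799932
2. 80.073717, -49.967105
3. 89.526111, -59.862222
4. -89.200650, -173.267817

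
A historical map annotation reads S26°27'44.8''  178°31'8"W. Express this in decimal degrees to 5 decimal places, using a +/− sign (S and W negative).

Lat: 26° + 27/60 + 44.8/3600 = 26 + 0.450000 + 0.012444 = 26.462444
S ⇒ negate
Longitude: 31′ + 8″ = 31.13333′; 178 + 31.13333/60 = 178.518889
hemisphere W, so the sign is −

-26.46244, -178.51889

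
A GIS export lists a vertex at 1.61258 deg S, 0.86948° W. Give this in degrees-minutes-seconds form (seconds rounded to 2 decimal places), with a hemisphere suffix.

1°36′45.29″ S, 0°52′10.13″ W

φ: 0.612580 × 60 = 36.75480′ → 36′, remainder × 60 = 45.2880″
Lon: 0.869480° → 52.16880′; 0.16880 × 60 = 10.1280″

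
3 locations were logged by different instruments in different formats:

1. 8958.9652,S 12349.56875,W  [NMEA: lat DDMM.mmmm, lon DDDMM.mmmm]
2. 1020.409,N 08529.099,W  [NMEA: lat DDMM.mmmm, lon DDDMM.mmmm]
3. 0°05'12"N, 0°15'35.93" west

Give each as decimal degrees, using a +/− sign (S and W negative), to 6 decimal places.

1. -89.982753, -123.826146
2. 10.340150, -85.484983
3. 0.086667, -0.259981

Point 1:
  Lat: degrees = first 2 digits = 89, minutes = 58.9652; 89 + 58.9652/60 = 89.9827533
  S ⇒ negate
  Lon: split at 3 digits → 123° and 49.56875′; 123 + 49.56875/60 = 123.8261458
  W → negative
Point 2:
  Latitude: split at 2 digits → 10° and 20.409′; 10 + 20.409/60 = 10.3401500
  N → positive
  Longitude: split at 3 digits → 085° and 29.099′; 85 + 29.099/60 = 85.4849833
  W ⇒ negate
Point 3:
  Latitude: 0 + 5/60 + 12/3600 = 0.0866667
  N ⇒ keep positive
  Longitude: 0 + 15/60 + 35.93/3600 = 0.2599806
  W → negative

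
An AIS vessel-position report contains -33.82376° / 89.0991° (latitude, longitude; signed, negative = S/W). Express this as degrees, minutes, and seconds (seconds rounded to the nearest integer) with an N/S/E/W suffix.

Latitude is negative → S; |value| = 33.823760
Latitude: whole degrees 33; 49.42560′ → 49′ and 25.54″
λ: 0.099100 × 60 = 5.94600′ → 5′, remainder × 60 = 56.76″

33°49′26″ S, 89°05′57″ E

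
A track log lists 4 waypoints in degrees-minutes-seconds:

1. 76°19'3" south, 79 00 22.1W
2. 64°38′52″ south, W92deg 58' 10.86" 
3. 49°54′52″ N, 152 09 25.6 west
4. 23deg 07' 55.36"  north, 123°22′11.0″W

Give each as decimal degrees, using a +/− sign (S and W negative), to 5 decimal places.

1. -76.31750, -79.00614
2. -64.64778, -92.96968
3. 49.91444, -152.15711
4. 23.13204, -123.36972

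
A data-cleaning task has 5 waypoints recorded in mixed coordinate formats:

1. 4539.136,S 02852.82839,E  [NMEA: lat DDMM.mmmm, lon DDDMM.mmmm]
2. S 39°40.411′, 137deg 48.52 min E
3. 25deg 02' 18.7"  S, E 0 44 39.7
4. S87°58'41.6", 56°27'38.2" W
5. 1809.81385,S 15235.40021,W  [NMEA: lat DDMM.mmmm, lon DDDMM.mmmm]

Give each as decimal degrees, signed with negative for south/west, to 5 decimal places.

Point 1:
  φ: split at 2 digits → 45° and 39.136′; 45 + 39.136/60 = 45.652267
  hemisphere S, so the sign is −
  Longitude: split at 3 digits → 028° and 52.82839′; 28 + 52.82839/60 = 28.880473
  E → positive
Point 2:
  φ: 39 + 40.411/60 = 39.673517
  hemisphere S, so the sign is −
  Lon: 137 + 48.52/60 = 137.808667
  E ⇒ keep positive
Point 3:
  Lat: 25 + 2/60 + 18.7/3600 = 25.038528
  hemisphere S, so the sign is −
  Lon: 0° + 44/60 + 39.7/3600 = 0 + 0.733333 + 0.011028 = 0.744361
  E ⇒ keep positive
Point 4:
  φ: 58′ + 41.6″ = 58.69333′; 87 + 58.69333/60 = 87.978222
  S → negative
  λ: 27′ + 38.2″ = 27.63667′; 56 + 27.63667/60 = 56.460611
  W ⇒ negate
Point 5:
  φ: split at 2 digits → 18° and 9.81385′; 18 + 9.81385/60 = 18.163564
  S ⇒ negate
  Lon: split at 3 digits → 152° and 35.40021′; 152 + 35.40021/60 = 152.590004
  W → negative

1. -45.65227, 28.88047
2. -39.67352, 137.80867
3. -25.03853, 0.74436
4. -87.97822, -56.46061
5. -18.16356, -152.59000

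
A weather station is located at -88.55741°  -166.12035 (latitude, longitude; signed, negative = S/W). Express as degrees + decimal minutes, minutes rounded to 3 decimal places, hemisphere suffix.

Latitude is negative → S; |value| = 88.557410
Latitude: minutes = (88.557410 − 88) × 60 = 33.44460
Longitude is negative → W; |value| = 166.120350
λ: fractional part 0.120350 → 7.22100 minutes

88° 33.445′ S, 166° 7.221′ W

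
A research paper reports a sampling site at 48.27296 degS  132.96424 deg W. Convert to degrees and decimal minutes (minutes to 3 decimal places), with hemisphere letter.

48° 16.378′ S, 132° 57.854′ W

φ: minutes = (48.272960 − 48) × 60 = 16.37760
Lon: minutes = (132.964240 − 132) × 60 = 57.85440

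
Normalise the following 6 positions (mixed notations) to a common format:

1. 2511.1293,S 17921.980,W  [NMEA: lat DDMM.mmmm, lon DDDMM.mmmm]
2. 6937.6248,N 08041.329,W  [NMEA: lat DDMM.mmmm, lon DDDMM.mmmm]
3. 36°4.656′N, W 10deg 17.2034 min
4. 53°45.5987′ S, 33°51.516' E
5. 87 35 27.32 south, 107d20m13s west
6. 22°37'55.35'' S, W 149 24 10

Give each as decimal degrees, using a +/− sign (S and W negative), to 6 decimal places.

Point 1:
  Latitude: degrees = first 2 digits = 25, minutes = 11.1293; 25 + 11.1293/60 = 25.1854883
  hemisphere S, so the sign is −
  Longitude: degrees = first 3 digits = 179, minutes = 21.98; 179 + 21.98/60 = 179.3663333
  hemisphere W, so the sign is −
Point 2:
  Latitude: degrees = first 2 digits = 69, minutes = 37.6248; 69 + 37.6248/60 = 69.6270800
  N ⇒ keep positive
  Longitude: degrees = first 3 digits = 80, minutes = 41.329; 80 + 41.329/60 = 80.6888167
  hemisphere W, so the sign is −
Point 3:
  Lat: 36 + 4.656/60 = 36.0776000
  N ⇒ keep positive
  λ: 17.2034′ = 0.286723°; total 10.2867233
  hemisphere W, so the sign is −
Point 4:
  Latitude: 45.5987′ = 0.759978°; total 53.7599783
  S ⇒ negate
  Longitude: 51.516′ = 0.858600°; total 33.8586000
  E → positive
Point 5:
  φ: 35′ + 27.32″ = 35.45533′; 87 + 35.45533/60 = 87.5909222
  S ⇒ negate
  Longitude: 107 + 20/60 + 13/3600 = 107.3369444
  W ⇒ negate
Point 6:
  φ: 37′ + 55.35″ = 37.92250′; 22 + 37.92250/60 = 22.6320417
  hemisphere S, so the sign is −
  Longitude: 149 + 24/60 + 10/3600 = 149.4027778
  hemisphere W, so the sign is −

1. -25.185488, -179.366333
2. 69.627080, -80.688817
3. 36.077600, -10.286723
4. -53.759978, 33.858600
5. -87.590922, -107.336944
6. -22.632042, -149.402778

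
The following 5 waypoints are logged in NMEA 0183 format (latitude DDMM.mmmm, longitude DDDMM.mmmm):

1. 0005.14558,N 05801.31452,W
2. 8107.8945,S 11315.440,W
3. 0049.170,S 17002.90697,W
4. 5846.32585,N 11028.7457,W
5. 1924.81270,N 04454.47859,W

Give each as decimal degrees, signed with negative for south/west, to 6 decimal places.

1. 0.085760, -58.021909
2. -81.131575, -113.257333
3. -0.819500, -170.048450
4. 58.772098, -110.479095
5. 19.413545, -44.907977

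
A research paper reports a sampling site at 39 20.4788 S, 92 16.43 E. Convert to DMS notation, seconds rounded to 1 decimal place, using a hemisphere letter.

39°20′28.7″ S, 92°16′25.8″ E

Lat: 20.47880′ → 20′ and 0.47880 × 60 = 28.728″
λ: fractional minutes 0.43000 × 60 = 25.800″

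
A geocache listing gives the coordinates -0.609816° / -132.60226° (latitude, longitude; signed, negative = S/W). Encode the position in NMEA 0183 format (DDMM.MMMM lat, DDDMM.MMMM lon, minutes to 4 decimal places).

0036.5890,S / 13236.1356,W

Latitude is negative → S; |value| = 0.609816
Latitude: 0° + 0.609816 × 60 = 0° 36.588960′
Longitude is negative → W; |value| = 132.602260
Lon: 132° + 0.602260 × 60 = 132° 36.135600′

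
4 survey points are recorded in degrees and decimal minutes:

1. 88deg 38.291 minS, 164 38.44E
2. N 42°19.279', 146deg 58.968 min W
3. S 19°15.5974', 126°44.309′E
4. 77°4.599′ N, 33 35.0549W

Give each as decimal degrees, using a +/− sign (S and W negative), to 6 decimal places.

1. -88.638183, 164.640667
2. 42.321317, -146.982800
3. -19.259957, 126.738483
4. 77.076650, -33.584248

Point 1:
  Lat: 88 + 38.291/60 = 88.6381833
  S ⇒ negate
  Longitude: 38.44′ = 0.640667°; total 164.6406667
  E ⇒ keep positive
Point 2:
  Latitude: 19.279′ = 0.321317°; total 42.3213167
  N ⇒ keep positive
  Lon: 58.968′ = 0.982800°; total 146.9828000
  W ⇒ negate
Point 3:
  Lat: 19 + 15.5974/60 = 19.2599567
  S → negative
  Lon: 126 + 44.309/60 = 126.7384833
  E → positive
Point 4:
  φ: 4.599′ = 0.076650°; total 77.0766500
  N → positive
  λ: 33 + 35.0549/60 = 33.5842483
  W → negative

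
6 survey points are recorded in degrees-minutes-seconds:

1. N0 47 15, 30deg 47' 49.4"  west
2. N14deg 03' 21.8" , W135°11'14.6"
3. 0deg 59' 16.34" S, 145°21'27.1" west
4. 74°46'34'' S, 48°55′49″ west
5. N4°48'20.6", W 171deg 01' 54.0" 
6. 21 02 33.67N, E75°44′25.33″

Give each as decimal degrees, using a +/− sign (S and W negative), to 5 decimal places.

1. 0.78750, -30.79706
2. 14.05606, -135.18739
3. -0.98787, -145.35753
4. -74.77611, -48.93028
5. 4.80572, -171.03167
6. 21.04269, 75.74037

Point 1:
  φ: 0 + 47/60 + 15/3600 = 0.787500
  N ⇒ keep positive
  Longitude: 30° + 47/60 + 49.4/3600 = 30 + 0.783333 + 0.013722 = 30.797056
  hemisphere W, so the sign is −
Point 2:
  φ: 14 + 3/60 + 21.8/3600 = 14.056056
  N ⇒ keep positive
  λ: 135 + 11/60 + 14.6/3600 = 135.187389
  hemisphere W, so the sign is −
Point 3:
  Latitude: 0 + 59/60 + 16.34/3600 = 0.987872
  S ⇒ negate
  Longitude: 21′ + 27.1″ = 21.45167′; 145 + 21.45167/60 = 145.357528
  W ⇒ negate
Point 4:
  Lat: 46′ + 34″ = 46.56667′; 74 + 46.56667/60 = 74.776111
  S ⇒ negate
  λ: 48 + 55/60 + 49/3600 = 48.930278
  hemisphere W, so the sign is −
Point 5:
  φ: 48′ + 20.6″ = 48.34333′; 4 + 48.34333/60 = 4.805722
  N → positive
  Lon: 171° + 1/60 + 54/3600 = 171 + 0.016667 + 0.015000 = 171.031667
  hemisphere W, so the sign is −
Point 6:
  Latitude: 21 + 2/60 + 33.67/3600 = 21.042686
  N → positive
  λ: 75 + 44/60 + 25.33/3600 = 75.740369
  E → positive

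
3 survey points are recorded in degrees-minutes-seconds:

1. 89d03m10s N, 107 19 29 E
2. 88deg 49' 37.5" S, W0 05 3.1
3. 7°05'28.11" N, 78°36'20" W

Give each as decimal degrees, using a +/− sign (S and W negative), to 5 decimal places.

Point 1:
  Lat: 3′ + 10″ = 3.16667′; 89 + 3.16667/60 = 89.052778
  N ⇒ keep positive
  Lon: 107° + 19/60 + 29/3600 = 107 + 0.316667 + 0.008056 = 107.324722
  E → positive
Point 2:
  Latitude: 49′ + 37.5″ = 49.62500′; 88 + 49.62500/60 = 88.827083
  hemisphere S, so the sign is −
  λ: 0° + 5/60 + 3.1/3600 = 0 + 0.083333 + 0.000861 = 0.084194
  hemisphere W, so the sign is −
Point 3:
  Lat: 5′ + 28.11″ = 5.46850′; 7 + 5.46850/60 = 7.091142
  N ⇒ keep positive
  λ: 78° + 36/60 + 20/3600 = 78 + 0.600000 + 0.005556 = 78.605556
  W → negative

1. 89.05278, 107.32472
2. -88.82708, -0.08419
3. 7.09114, -78.60556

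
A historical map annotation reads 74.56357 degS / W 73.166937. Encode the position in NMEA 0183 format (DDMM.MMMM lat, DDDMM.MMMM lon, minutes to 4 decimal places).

Lat: 74° + 0.563570 × 60 = 74° 33.814200′
Longitude: 73° + 0.166937 × 60 = 73° 10.016220′

7433.8142,S / 07310.0162,W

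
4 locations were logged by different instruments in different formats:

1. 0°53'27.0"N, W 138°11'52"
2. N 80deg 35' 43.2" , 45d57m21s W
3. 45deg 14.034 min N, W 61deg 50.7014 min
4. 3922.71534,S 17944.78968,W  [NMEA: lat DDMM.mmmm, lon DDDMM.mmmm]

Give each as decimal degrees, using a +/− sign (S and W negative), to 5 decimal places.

Point 1:
  Latitude: 0 + 53/60 + 27/3600 = 0.890833
  N → positive
  Longitude: 138° + 11/60 + 52/3600 = 138 + 0.183333 + 0.014444 = 138.197778
  hemisphere W, so the sign is −
Point 2:
  φ: 80 + 35/60 + 43.2/3600 = 80.595333
  N → positive
  λ: 45 + 57/60 + 21/3600 = 45.955833
  W ⇒ negate
Point 3:
  φ: 14.034′ = 0.233900°; total 45.233900
  N ⇒ keep positive
  Lon: 61 + 50.7014/60 = 61.845023
  hemisphere W, so the sign is −
Point 4:
  Latitude: split at 2 digits → 39° and 22.71534′; 39 + 22.71534/60 = 39.378589
  S ⇒ negate
  Longitude: split at 3 digits → 179° and 44.78968′; 179 + 44.78968/60 = 179.746495
  W → negative

1. 0.89083, -138.19778
2. 80.59533, -45.95583
3. 45.23390, -61.84502
4. -39.37859, -179.74649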